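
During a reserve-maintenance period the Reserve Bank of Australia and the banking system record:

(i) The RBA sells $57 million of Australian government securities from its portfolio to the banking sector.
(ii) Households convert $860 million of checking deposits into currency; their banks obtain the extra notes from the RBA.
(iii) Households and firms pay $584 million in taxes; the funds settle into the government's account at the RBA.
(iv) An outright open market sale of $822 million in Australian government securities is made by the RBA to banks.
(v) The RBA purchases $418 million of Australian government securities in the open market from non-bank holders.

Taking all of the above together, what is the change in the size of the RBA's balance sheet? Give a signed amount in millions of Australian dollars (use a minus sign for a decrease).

RBA balance sheet:
  Assets:      Securities −$461M
  Liabilities: Bank reserves −$1905M, Currency in circulation +$860M, Government deposits +$584M
Change in total RBA assets = -$461 million.

-$461 million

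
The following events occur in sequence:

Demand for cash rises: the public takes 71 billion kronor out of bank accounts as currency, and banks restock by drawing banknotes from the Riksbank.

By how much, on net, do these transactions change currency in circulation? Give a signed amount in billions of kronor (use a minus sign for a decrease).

+71 billion

Currency withdrawal 71 billion kronor: notes leave the central bank → +71B.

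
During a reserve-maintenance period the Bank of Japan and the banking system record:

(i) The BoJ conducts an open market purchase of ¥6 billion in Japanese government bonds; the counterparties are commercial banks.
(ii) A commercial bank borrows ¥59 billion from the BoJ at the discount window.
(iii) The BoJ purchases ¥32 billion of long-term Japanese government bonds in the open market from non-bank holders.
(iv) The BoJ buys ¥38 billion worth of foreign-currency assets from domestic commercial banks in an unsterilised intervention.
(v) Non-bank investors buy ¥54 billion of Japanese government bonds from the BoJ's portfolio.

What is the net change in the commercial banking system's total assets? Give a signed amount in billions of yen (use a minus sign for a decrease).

OMO purchase (from banks) ¥6 billion: just an asset swap on bank balance sheets → 0.
Discount-window loan ¥59 billion: bank balance sheets expand → +¥59B.
Asset purchase (from non-banks) ¥32 billion: bank balance sheets expand → +¥32B.
FX purchase ¥38 billion: just an asset swap on bank balance sheets → 0.
Asset sale (to non-banks) ¥54 billion: bank balance sheets shrink → −¥54B.
Net: 0 + 59 + 32 + 0 − 54 = +¥37 billion.

+¥37 billion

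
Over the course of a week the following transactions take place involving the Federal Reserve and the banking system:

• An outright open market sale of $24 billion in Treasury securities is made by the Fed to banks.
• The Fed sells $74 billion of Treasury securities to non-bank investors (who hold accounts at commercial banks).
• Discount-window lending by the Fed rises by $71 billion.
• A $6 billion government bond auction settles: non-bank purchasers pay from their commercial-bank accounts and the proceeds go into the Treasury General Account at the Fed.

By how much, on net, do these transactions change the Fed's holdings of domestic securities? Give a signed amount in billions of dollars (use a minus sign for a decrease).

-$98 billion

OMO sale (to banks) $24 billion: securities removed from the Fed's portfolio → −$24B.
Asset sale (to non-banks) $74 billion: securities removed from the Fed's portfolio → −$74B.
Discount-window loan $71 billion: the Fed's securities portfolio is untouched → 0.
Government account inflow $6 billion: the Fed's securities portfolio is untouched → 0.
Net: −24 − 74 + 0 + 0 = -$98 billion.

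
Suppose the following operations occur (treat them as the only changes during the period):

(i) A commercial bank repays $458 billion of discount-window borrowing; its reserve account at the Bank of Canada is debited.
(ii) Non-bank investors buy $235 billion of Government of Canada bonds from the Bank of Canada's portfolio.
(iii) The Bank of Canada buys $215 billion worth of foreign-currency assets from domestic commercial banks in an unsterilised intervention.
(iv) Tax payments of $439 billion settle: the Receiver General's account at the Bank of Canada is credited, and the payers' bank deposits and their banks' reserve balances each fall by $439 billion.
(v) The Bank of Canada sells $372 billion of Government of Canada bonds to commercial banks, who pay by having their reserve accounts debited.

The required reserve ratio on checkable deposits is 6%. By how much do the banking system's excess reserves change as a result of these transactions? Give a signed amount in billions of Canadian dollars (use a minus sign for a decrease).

-$1248.56 billion

Discount-window repayment $458 billion: reserves −$458B, deposits 0.
Asset sale (to non-banks) $235 billion: reserves −$235B, deposits −$235B.
FX purchase $215 billion: reserves +$215B, deposits 0.
Government account inflow $439 billion: reserves −$439B, deposits −$439B.
OMO sale (to banks) $372 billion: reserves −$372B, deposits 0.
Totals: Δreserves = −$1289B, Δdeposits = −$674B.
Δrequired reserves = 6% × −$674B = −$40.44B.
Δexcess reserves = Δreserves − Δrequired = −$1289B − (−$40.44B) = -$1248.56 billion.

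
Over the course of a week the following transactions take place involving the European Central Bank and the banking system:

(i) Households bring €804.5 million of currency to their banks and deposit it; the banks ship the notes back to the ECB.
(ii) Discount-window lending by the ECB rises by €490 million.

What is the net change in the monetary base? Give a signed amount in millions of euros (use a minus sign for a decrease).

Currency deposit €804.5 million: just a shift between currency and reserves — both are base money → 0.
Discount-window loan €490 million: ECB balance sheet expands → +€490M.
Net: 0 + 490 = +€490 million.

+€490 million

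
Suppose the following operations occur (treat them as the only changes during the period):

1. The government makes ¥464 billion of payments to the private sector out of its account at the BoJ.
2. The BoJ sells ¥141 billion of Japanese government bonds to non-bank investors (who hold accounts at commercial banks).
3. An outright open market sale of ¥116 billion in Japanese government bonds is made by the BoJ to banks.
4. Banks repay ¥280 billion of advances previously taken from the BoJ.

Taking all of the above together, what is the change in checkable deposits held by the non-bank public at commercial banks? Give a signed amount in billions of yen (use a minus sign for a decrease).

Government spending ¥464 billion: non-bank counterparties' bank balances rise → +¥464B.
Asset sale (to non-banks) ¥141 billion: non-bank counterparties' bank balances fall → −¥141B.
OMO sale (to banks) ¥116 billion: the counterparty is a bank, so public deposits are unchanged → 0.
Discount-window repayment ¥280 billion: the counterparty is a bank, so public deposits are unchanged → 0.
Net: 464 − 141 + 0 + 0 = +¥323 billion.

+¥323 billion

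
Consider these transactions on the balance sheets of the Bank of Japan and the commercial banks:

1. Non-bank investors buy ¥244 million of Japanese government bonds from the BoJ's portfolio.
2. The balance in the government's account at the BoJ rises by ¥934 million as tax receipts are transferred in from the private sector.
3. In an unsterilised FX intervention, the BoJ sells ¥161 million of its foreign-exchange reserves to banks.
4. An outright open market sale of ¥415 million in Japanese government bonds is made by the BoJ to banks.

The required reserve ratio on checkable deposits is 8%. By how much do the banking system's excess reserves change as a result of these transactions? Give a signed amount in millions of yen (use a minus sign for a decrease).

Asset sale (to non-banks) ¥244 million: reserves −¥244M, deposits −¥244M.
Government account inflow ¥934 million: reserves −¥934M, deposits −¥934M.
FX sale ¥161 million: reserves −¥161M, deposits 0.
OMO sale (to banks) ¥415 million: reserves −¥415M, deposits 0.
Totals: Δreserves = −¥1754M, Δdeposits = −¥1178M.
Δrequired reserves = 8% × −¥1178M = −¥94.24M.
Δexcess reserves = Δreserves − Δrequired = −¥1754M − (−¥94.24M) = -¥1659.76 million.

-¥1659.76 million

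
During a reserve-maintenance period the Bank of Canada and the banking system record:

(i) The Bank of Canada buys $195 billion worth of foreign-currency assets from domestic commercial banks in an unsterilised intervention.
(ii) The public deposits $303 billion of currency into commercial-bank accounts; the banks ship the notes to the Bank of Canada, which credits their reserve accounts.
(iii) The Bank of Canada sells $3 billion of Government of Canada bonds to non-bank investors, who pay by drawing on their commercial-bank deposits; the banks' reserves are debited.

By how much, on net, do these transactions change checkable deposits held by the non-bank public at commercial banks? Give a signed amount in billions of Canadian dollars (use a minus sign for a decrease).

FX purchase $195 billion: the counterparty is a bank, so public deposits are unchanged → 0.
Currency deposit $303 billion: non-bank counterparties' bank balances rise → +$303B.
Asset sale (to non-banks) $3 billion: non-bank counterparties' bank balances fall → −$3B.
Net: 0 + 303 − 3 = +$300 billion.

+$300 billion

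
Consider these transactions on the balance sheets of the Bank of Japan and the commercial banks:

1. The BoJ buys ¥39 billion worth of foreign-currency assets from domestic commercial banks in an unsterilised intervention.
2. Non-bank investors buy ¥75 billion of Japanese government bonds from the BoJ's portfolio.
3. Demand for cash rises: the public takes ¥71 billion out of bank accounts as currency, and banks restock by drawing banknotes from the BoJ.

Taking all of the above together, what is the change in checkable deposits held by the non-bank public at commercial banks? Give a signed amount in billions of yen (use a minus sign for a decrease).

FX purchase ¥39 billion: the counterparty is a bank, so public deposits are unchanged → 0.
Asset sale (to non-banks) ¥75 billion: non-bank counterparties' bank balances fall → −¥75B.
Currency withdrawal ¥71 billion: non-bank counterparties' bank balances fall → −¥71B.
Net: 0 − 75 − 71 = -¥146 billion.

-¥146 billion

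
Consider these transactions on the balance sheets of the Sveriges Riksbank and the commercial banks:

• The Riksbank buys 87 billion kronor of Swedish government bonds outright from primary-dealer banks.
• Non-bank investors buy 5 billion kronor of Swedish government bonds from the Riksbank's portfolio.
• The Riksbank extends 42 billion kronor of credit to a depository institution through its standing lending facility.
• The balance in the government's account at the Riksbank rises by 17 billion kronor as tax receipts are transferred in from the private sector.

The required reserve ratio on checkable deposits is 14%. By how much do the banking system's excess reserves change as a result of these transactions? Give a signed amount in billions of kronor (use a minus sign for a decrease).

+110.08 billion

OMO purchase (from banks) 87 billion kronor: reserves +87B, deposits 0.
Asset sale (to non-banks) 5 billion kronor: reserves −5B, deposits −5B.
Discount-window loan 42 billion kronor: reserves +42B, deposits 0.
Government account inflow 17 billion kronor: reserves −17B, deposits −17B.
Totals: Δreserves = +107B, Δdeposits = −22B.
Δrequired reserves = 14% × −22B = −3.08B.
Δexcess reserves = Δreserves − Δrequired = +107B − (−3.08B) = +110.08 billion.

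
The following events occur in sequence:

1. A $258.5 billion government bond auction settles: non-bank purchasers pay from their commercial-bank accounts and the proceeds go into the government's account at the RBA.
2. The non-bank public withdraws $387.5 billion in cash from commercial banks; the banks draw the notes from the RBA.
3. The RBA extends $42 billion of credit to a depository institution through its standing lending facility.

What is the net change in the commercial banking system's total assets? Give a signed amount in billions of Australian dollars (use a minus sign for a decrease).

RBA balance sheet:
  Assets:      Loans to banks +$42B
  Liabilities: Bank reserves −$604B, Currency in circulation +$387.5B, Government deposits +$258.5B
Commercial banking system:
  Assets:      Reserves at CB −$604B
  Liabilities: Checkable deposits −$646B, Borrowings from CB +$42B
Change in total bank assets = -$604 billion.

-$604 billion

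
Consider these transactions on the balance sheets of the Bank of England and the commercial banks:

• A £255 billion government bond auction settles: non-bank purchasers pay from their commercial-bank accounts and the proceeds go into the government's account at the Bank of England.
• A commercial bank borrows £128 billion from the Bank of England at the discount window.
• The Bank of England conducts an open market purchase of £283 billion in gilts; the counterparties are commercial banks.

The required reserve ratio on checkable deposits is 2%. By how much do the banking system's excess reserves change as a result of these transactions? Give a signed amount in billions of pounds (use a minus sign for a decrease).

+£161.1 billion

Government account inflow £255 billion: reserves −£255B, deposits −£255B.
Discount-window loan £128 billion: reserves +£128B, deposits 0.
OMO purchase (from banks) £283 billion: reserves +£283B, deposits 0.
Totals: Δreserves = +£156B, Δdeposits = −£255B.
Δrequired reserves = 2% × −£255B = −£5.1B.
Δexcess reserves = Δreserves − Δrequired = +£156B − (−£5.1B) = +£161.1 billion.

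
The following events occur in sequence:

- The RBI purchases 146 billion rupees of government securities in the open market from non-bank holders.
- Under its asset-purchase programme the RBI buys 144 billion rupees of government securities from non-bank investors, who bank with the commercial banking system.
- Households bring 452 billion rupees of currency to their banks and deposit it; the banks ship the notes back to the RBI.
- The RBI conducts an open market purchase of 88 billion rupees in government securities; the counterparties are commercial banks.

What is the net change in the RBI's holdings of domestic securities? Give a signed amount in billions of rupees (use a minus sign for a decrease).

Asset purchase (from non-banks) 146 billion rupees: securities added to the RBI's portfolio → +146B.
Asset purchase (from non-banks) 144 billion rupees: securities added to the RBI's portfolio → +144B.
Currency deposit 452 billion rupees: the RBI's securities portfolio is untouched → 0.
OMO purchase (from banks) 88 billion rupees: securities added to the RBI's portfolio → +88B.
Net: 146 + 144 + 0 + 88 = +378 billion.

+378 billion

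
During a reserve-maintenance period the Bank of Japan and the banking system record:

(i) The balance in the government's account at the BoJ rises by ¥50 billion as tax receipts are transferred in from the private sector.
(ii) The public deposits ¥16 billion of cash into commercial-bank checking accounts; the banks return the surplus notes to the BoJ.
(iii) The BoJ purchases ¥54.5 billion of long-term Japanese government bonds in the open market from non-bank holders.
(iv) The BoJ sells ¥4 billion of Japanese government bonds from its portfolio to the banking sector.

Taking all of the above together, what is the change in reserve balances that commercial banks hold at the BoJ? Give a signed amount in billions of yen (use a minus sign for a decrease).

+¥16.5 billion

Government account inflow ¥50 billion: funds move from bank reserves into the government account → −¥50B.
Currency deposit ¥16 billion: returned notes are swapped for reserve credit → +¥16B.
Asset purchase (from non-banks) ¥54.5 billion: the BoJ pays by crediting reserve accounts → +¥54.5B.
OMO sale (to banks) ¥4 billion: the buying banks pay out of their reserve balances → −¥4B.
Net: −50 + 16 + 54.5 − 4 = +¥16.5 billion.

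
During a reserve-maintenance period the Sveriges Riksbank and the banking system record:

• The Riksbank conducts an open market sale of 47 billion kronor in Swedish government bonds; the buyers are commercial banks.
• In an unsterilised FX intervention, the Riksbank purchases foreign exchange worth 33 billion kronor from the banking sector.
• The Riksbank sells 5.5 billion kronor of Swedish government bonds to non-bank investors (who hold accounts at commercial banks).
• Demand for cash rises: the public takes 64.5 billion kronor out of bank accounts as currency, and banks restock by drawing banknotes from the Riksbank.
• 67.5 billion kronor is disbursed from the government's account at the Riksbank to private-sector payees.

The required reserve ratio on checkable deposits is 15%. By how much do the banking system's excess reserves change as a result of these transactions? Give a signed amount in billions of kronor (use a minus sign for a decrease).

-16.125 billion

OMO sale (to banks) 47 billion kronor: reserves −47B, deposits 0.
FX purchase 33 billion kronor: reserves +33B, deposits 0.
Asset sale (to non-banks) 5.5 billion kronor: reserves −5.5B, deposits −5.5B.
Currency withdrawal 64.5 billion kronor: reserves −64.5B, deposits −64.5B.
Government spending 67.5 billion kronor: reserves +67.5B, deposits +67.5B.
Totals: Δreserves = −16.5B, Δdeposits = −2.5B.
Δrequired reserves = 15% × −2.5B = −0.375B.
Δexcess reserves = Δreserves − Δrequired = −16.5B − (−0.375B) = -16.125 billion.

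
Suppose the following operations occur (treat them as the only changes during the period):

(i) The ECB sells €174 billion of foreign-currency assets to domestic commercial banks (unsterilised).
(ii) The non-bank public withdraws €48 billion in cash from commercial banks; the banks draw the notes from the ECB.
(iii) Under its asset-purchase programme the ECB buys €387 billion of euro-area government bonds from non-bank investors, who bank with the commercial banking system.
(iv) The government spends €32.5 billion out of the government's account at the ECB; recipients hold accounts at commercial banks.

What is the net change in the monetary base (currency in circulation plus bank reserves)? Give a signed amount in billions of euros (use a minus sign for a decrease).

ECB balance sheet:
  Assets:      Securities +€387B, Foreign assets −€174B
  Liabilities: Bank reserves +€197.5B, Currency in circulation +€48B, Government deposits −€32.5B
Monetary base = currency + reserves: +€48B + (+€197.5B) = +€245.5 billion.

+€245.5 billion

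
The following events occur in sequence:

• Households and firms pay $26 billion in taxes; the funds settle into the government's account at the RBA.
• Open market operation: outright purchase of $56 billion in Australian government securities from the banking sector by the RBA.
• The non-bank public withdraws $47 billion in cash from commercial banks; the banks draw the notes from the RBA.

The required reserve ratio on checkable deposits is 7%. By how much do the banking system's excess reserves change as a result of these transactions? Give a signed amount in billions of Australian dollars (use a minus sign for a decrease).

Government account inflow $26 billion: reserves −$26B, deposits −$26B.
OMO purchase (from banks) $56 billion: reserves +$56B, deposits 0.
Currency withdrawal $47 billion: reserves −$47B, deposits −$47B.
Totals: Δreserves = −$17B, Δdeposits = −$73B.
Δrequired reserves = 7% × −$73B = −$5.11B.
Δexcess reserves = Δreserves − Δrequired = −$17B − (−$5.11B) = -$11.89 billion.

-$11.89 billion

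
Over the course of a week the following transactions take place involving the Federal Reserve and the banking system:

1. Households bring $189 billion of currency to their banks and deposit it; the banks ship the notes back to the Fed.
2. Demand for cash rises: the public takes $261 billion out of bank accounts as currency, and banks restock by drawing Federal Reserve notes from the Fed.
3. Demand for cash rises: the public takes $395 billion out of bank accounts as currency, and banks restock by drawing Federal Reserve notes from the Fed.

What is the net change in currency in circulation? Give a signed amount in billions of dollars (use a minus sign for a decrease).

Currency deposit $189 billion: notes return to the central bank → −$189B.
Currency withdrawal $261 billion: notes leave the central bank → +$261B.
Currency withdrawal $395 billion: notes leave the central bank → +$395B.
Net: −189 + 261 + 395 = +$467 billion.

+$467 billion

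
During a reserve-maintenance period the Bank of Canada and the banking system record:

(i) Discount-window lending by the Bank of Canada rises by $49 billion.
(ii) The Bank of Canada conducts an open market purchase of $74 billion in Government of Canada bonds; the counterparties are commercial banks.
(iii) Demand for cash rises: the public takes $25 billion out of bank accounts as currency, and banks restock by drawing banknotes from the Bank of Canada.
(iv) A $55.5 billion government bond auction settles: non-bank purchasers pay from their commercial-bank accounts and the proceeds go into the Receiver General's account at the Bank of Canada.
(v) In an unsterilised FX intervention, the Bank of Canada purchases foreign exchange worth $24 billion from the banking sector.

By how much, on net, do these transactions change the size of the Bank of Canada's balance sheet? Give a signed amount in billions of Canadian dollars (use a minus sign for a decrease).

+$147 billion

Bank of Canada balance sheet:
  Assets:      Securities +$74B, Loans to banks +$49B, Foreign assets +$24B
  Liabilities: Bank reserves +$66.5B, Currency in circulation +$25B, Government deposits +$55.5B
Commercial banking system:
  Assets:      Reserves at CB +$66.5B, Securities −$74B, Foreign assets −$24B
  Liabilities: Checkable deposits −$80.5B, Borrowings from CB +$49B
Change in total Bank of Canada assets = +$147 billion.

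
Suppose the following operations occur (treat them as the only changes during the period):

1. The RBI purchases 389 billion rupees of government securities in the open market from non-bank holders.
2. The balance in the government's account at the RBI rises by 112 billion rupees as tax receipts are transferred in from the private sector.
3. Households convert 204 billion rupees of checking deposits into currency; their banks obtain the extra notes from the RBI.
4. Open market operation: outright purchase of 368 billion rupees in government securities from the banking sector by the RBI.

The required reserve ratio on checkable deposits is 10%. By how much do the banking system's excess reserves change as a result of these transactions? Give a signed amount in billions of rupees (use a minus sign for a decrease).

+433.7 billion

Asset purchase (from non-banks) 389 billion rupees: reserves +389B, deposits +389B.
Government account inflow 112 billion rupees: reserves −112B, deposits −112B.
Currency withdrawal 204 billion rupees: reserves −204B, deposits −204B.
OMO purchase (from banks) 368 billion rupees: reserves +368B, deposits 0.
Totals: Δreserves = +441B, Δdeposits = +73B.
Δrequired reserves = 10% × +73B = +7.3B.
Δexcess reserves = Δreserves − Δrequired = +441B − (+7.3B) = +433.7 billion.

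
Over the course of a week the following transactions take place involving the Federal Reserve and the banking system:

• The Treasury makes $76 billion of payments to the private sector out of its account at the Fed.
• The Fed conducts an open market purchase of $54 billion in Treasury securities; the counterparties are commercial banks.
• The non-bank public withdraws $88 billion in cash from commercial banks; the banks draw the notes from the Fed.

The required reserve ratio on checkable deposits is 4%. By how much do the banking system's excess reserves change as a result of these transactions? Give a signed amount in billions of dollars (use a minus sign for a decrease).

Government spending $76 billion: reserves +$76B, deposits +$76B.
OMO purchase (from banks) $54 billion: reserves +$54B, deposits 0.
Currency withdrawal $88 billion: reserves −$88B, deposits −$88B.
Totals: Δreserves = +$42B, Δdeposits = −$12B.
Δrequired reserves = 4% × −$12B = −$0.48B.
Δexcess reserves = Δreserves − Δrequired = +$42B − (−$0.48B) = +$42.48 billion.

+$42.48 billion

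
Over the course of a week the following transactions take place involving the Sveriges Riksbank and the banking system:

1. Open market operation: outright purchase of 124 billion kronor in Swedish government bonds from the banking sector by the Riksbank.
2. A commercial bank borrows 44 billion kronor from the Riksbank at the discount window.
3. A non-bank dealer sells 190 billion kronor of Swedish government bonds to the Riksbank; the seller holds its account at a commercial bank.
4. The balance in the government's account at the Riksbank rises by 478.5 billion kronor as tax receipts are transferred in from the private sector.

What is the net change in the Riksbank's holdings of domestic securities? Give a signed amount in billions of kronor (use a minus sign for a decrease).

+314 billion

OMO purchase (from banks) 124 billion kronor: securities added to the Riksbank's portfolio → +124B.
Discount-window loan 44 billion kronor: the Riksbank's securities portfolio is untouched → 0.
Asset purchase (from non-banks) 190 billion kronor: securities added to the Riksbank's portfolio → +190B.
Government account inflow 478.5 billion kronor: the Riksbank's securities portfolio is untouched → 0.
Net: 124 + 0 + 190 + 0 = +314 billion.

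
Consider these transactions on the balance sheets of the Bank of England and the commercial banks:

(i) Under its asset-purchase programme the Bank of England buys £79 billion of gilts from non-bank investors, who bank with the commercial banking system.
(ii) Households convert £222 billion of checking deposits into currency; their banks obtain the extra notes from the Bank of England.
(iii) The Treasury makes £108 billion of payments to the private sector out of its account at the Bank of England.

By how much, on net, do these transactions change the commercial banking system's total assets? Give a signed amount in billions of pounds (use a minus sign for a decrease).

-£35 billion

Asset purchase (from non-banks) £79 billion: bank balance sheets expand → +£79B.
Currency withdrawal £222 billion: bank balance sheets shrink → −£222B.
Government spending £108 billion: bank balance sheets expand → +£108B.
Net: 79 − 222 + 108 = -£35 billion.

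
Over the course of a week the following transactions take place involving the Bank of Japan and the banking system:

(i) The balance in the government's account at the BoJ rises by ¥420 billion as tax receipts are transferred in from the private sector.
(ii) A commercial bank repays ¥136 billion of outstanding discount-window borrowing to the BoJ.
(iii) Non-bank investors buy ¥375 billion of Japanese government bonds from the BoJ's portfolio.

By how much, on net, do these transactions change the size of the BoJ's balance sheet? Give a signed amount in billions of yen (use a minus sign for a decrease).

-¥511 billion

Government account inflow ¥420 billion: only the composition of liabilities changes → 0.
Discount-window repayment ¥136 billion: a BoJ asset is shed → −¥136B.
Asset sale (to non-banks) ¥375 billion: a BoJ asset is shed → −¥375B.
Net: 0 − 136 − 375 = -¥511 billion.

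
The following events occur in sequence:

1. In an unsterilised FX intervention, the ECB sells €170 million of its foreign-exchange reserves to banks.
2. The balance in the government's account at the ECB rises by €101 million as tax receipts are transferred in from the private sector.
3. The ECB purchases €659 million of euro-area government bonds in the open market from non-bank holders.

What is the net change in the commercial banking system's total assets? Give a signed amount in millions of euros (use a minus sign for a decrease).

ECB balance sheet:
  Assets:      Securities +€659M, Foreign assets −€170M
  Liabilities: Bank reserves +€388M, Government deposits +€101M
Commercial banking system:
  Assets:      Reserves at CB +€388M, Foreign assets +€170M
  Liabilities: Checkable deposits +€558M
Change in total bank assets = +€558 million.

+€558 million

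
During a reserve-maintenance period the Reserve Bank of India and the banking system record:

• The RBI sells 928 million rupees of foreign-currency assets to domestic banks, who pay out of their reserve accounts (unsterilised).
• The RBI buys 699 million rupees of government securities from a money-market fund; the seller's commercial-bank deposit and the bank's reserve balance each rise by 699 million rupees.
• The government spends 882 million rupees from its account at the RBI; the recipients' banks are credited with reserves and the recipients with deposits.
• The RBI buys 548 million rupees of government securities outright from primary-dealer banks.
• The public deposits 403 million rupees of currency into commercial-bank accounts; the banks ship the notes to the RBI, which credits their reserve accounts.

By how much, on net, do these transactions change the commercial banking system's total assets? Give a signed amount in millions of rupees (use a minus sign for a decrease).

+1984 million

RBI balance sheet:
  Assets:      Securities +1247M, Foreign assets −928M
  Liabilities: Bank reserves +1604M, Currency in circulation −403M, Government deposits −882M
Commercial banking system:
  Assets:      Reserves at CB +1604M, Securities −548M, Foreign assets +928M
  Liabilities: Checkable deposits +1984M
Change in total bank assets = +1984 million.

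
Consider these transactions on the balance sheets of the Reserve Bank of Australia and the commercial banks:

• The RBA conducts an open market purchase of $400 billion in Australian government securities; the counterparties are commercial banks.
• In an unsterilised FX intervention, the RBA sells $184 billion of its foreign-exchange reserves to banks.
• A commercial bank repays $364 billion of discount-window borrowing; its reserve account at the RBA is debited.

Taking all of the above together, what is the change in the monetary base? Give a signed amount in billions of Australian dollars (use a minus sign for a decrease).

-$148 billion

OMO purchase (from banks) $400 billion: RBA balance sheet expands → +$400B.
FX sale $184 billion: RBA balance sheet contracts → −$184B.
Discount-window repayment $364 billion: RBA balance sheet contracts → −$364B.
Net: 400 − 184 − 364 = -$148 billion.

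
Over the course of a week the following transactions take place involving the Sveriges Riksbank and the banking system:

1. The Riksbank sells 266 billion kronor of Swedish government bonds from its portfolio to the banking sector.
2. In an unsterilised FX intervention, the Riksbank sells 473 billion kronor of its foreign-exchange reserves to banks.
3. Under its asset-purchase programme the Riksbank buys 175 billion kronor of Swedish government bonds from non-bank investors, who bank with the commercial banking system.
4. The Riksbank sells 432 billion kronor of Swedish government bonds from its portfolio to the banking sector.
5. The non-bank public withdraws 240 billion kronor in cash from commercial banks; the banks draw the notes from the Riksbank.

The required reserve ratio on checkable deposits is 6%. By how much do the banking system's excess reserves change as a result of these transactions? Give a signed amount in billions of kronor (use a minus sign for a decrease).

-1232.1 billion

OMO sale (to banks) 266 billion kronor: reserves −266B, deposits 0.
FX sale 473 billion kronor: reserves −473B, deposits 0.
Asset purchase (from non-banks) 175 billion kronor: reserves +175B, deposits +175B.
OMO sale (to banks) 432 billion kronor: reserves −432B, deposits 0.
Currency withdrawal 240 billion kronor: reserves −240B, deposits −240B.
Totals: Δreserves = −1236B, Δdeposits = −65B.
Δrequired reserves = 6% × −65B = −3.9B.
Δexcess reserves = Δreserves − Δrequired = −1236B − (−3.9B) = -1232.1 billion.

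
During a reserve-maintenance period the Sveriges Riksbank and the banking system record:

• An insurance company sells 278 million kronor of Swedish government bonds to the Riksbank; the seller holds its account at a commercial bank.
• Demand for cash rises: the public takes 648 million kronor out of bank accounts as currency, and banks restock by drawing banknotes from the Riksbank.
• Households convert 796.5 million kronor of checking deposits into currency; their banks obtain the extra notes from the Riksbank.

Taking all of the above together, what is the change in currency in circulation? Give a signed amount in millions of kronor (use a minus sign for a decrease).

+1444.5 million

Asset purchase (from non-banks) 278 million kronor: no currency enters or leaves circulation → 0.
Currency withdrawal 648 million kronor: notes leave the central bank → +648M.
Currency withdrawal 796.5 million kronor: notes leave the central bank → +796.5M.
Net: 0 + 648 + 796.5 = +1444.5 million.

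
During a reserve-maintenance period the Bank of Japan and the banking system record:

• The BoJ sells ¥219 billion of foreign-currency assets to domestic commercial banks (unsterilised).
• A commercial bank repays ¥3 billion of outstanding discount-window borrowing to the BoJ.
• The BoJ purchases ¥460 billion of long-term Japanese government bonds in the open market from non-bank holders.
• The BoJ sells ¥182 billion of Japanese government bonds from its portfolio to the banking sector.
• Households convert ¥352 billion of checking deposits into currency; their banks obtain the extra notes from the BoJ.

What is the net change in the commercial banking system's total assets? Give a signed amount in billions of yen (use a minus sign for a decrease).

FX sale ¥219 billion: just an asset swap on bank balance sheets → 0.
Discount-window repayment ¥3 billion: bank balance sheets shrink → −¥3B.
Asset purchase (from non-banks) ¥460 billion: bank balance sheets expand → +¥460B.
OMO sale (to banks) ¥182 billion: just an asset swap on bank balance sheets → 0.
Currency withdrawal ¥352 billion: bank balance sheets shrink → −¥352B.
Net: 0 − 3 + 460 + 0 − 352 = +¥105 billion.

+¥105 billion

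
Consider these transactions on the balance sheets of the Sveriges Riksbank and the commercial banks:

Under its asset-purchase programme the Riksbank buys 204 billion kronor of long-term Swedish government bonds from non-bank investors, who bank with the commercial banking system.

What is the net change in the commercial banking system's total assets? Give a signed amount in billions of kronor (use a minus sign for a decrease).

+204 billion

Asset purchase (from non-banks) 204 billion kronor: bank balance sheets expand → +204B.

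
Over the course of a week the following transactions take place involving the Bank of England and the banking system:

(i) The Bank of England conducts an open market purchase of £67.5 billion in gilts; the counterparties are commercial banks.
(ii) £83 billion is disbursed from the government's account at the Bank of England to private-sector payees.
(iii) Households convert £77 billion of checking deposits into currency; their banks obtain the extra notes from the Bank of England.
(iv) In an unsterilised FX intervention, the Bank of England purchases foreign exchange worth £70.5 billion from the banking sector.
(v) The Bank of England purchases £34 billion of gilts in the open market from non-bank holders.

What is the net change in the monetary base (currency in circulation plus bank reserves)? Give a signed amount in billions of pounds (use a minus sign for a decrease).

+£255 billion

OMO purchase (from banks) £67.5 billion: Bank of England balance sheet expands → +£67.5B.
Government spending £83 billion: a non-base liability converts back to reserves → +£83B.
Currency withdrawal £77 billion: just a shift between currency and reserves — both are base money → 0.
FX purchase £70.5 billion: Bank of England balance sheet expands → +£70.5B.
Asset purchase (from non-banks) £34 billion: Bank of England balance sheet expands → +£34B.
Net: 67.5 + 83 + 0 + 70.5 + 34 = +£255 billion.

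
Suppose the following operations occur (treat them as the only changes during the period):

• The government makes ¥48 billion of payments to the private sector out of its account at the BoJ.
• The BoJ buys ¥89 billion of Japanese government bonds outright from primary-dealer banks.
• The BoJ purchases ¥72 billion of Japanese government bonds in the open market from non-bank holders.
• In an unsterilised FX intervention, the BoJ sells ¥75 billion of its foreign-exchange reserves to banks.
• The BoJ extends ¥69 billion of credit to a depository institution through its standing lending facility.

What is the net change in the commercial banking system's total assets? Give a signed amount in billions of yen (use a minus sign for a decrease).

+¥189 billion

BoJ balance sheet:
  Assets:      Securities +¥161B, Loans to banks +¥69B, Foreign assets −¥75B
  Liabilities: Bank reserves +¥203B, Government deposits −¥48B
Commercial banking system:
  Assets:      Reserves at CB +¥203B, Securities −¥89B, Foreign assets +¥75B
  Liabilities: Checkable deposits +¥120B, Borrowings from CB +¥69B
Change in total bank assets = +¥189 billion.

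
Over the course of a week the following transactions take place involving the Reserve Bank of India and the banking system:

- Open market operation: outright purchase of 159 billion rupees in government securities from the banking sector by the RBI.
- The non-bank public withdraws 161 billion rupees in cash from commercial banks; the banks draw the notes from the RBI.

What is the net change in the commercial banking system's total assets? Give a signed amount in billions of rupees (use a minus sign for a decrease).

OMO purchase (from banks) 159 billion rupees: just an asset swap on bank balance sheets → 0.
Currency withdrawal 161 billion rupees: bank balance sheets shrink → −161B.
Net: 0 − 161 = -161 billion.

-161 billion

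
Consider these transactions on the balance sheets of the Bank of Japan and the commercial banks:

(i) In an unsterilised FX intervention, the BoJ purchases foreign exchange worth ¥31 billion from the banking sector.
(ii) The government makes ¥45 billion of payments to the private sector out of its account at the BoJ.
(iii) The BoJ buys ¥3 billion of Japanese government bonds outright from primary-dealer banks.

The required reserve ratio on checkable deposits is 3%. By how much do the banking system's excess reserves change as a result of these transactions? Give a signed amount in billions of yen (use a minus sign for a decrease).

FX purchase ¥31 billion: reserves +¥31B, deposits 0.
Government spending ¥45 billion: reserves +¥45B, deposits +¥45B.
OMO purchase (from banks) ¥3 billion: reserves +¥3B, deposits 0.
Totals: Δreserves = +¥79B, Δdeposits = +¥45B.
Δrequired reserves = 3% × +¥45B = +¥1.35B.
Δexcess reserves = Δreserves − Δrequired = +¥79B − (+¥1.35B) = +¥77.65 billion.

+¥77.65 billion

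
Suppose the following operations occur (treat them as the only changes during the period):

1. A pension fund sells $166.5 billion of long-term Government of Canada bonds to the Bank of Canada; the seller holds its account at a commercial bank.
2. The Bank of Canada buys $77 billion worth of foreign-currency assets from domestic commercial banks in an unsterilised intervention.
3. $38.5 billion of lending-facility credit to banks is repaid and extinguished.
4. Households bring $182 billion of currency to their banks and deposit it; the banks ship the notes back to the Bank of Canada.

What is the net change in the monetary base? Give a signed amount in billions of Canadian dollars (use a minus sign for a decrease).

+$205 billion

Asset purchase (from non-banks) $166.5 billion: Bank of Canada balance sheet expands → +$166.5B.
FX purchase $77 billion: Bank of Canada balance sheet expands → +$77B.
Discount-window repayment $38.5 billion: Bank of Canada balance sheet contracts → −$38.5B.
Currency deposit $182 billion: just a shift between currency and reserves — both are base money → 0.
Net: 166.5 + 77 − 38.5 + 0 = +$205 billion.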